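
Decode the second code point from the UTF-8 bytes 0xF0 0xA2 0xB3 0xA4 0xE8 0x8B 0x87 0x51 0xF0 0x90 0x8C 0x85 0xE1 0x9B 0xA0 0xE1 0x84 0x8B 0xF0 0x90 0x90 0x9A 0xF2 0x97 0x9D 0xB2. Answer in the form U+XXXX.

Offset 0: leading byte 0xF0 = 11110000 → 4-byte char #1 = F0 A2 B3 A4.
Offset 4: leading byte 0xE8 = 11101000 → 3-byte char #2 = E8 8B 87.
Leading byte 0xE8 = 11101000 matches 1110xxxx → 3-byte sequence.
Byte 1: 0xE8 = 11101000, payload 1000 (4 bits).
Byte 2: 0x8B = 10001011 (10xxxxxx ✓), payload 001011.
Byte 3: 0x87 = 10000111 (10xxxxxx ✓), payload 000111.
Concatenate: 1000001011000111 = 0x82C7 (16 bits → U+82C7).

U+82C7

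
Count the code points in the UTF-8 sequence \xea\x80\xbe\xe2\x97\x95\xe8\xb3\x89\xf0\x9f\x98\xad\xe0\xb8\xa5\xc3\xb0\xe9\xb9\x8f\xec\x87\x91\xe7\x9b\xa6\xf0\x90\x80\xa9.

Byte at offset 0: 0xEA = 11101010 → 3-byte char (#1). Advance 3.
Byte at offset 3: 0xE2 = 11100010 → 3-byte char (#2). Advance 3.
Byte at offset 6: 0xE8 = 11101000 → 3-byte char (#3). Advance 3.
Byte at offset 9: 0xF0 = 11110000 → 4-byte char (#4). Advance 4.
Byte at offset 13: 0xE0 = 11100000 → 3-byte char (#5). Advance 3.
Byte at offset 16: 0xC3 = 11000011 → 2-byte char (#6). Advance 2.
Byte at offset 18: 0xE9 = 11101001 → 3-byte char (#7). Advance 3.
Byte at offset 21: 0xEC = 11101100 → 3-byte char (#8). Advance 3.
Byte at offset 24: 0xE7 = 11100111 → 3-byte char (#9). Advance 3.
Byte at offset 27: 0xF0 = 11110000 → 4-byte char (#10). Advance 4.
Reached end at offset 31 after 10 code points.

10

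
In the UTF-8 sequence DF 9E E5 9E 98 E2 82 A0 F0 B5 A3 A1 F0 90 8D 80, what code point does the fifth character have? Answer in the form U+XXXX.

Offset 0: leading byte 0xDF = 11011111 → 2-byte char #1 = DF 9E.
Offset 2: leading byte 0xE5 = 11100101 → 3-byte char #2 = E5 9E 98.
Offset 5: leading byte 0xE2 = 11100010 → 3-byte char #3 = E2 82 A0.
Offset 8: leading byte 0xF0 = 11110000 → 4-byte char #4 = F0 B5 A3 A1.
Offset 12: leading byte 0xF0 = 11110000 → 4-byte char #5 = F0 90 8D 80.
Leading byte 0xF0 = 11110000 matches 11110xxx → 4-byte sequence.
Byte 1: 0xF0 = 11110000, payload 000 (3 bits).
Byte 2: 0x90 = 10010000 (10xxxxxx ✓), payload 010000.
Byte 3: 0x8D = 10001101 (10xxxxxx ✓), payload 001101.
Byte 4: 0x80 = 10000000 (10xxxxxx ✓), payload 000000.
Concatenate: 000010000001101000000 = 0x10340 (21 bits → U+10340).

U+10340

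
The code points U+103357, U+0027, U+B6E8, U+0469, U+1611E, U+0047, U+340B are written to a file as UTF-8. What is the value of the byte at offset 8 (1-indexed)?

1-indexed offset 8 is 0-indexed offset 7.
U+103357 → 4-byte form F4 83 8D 97 at offsets 0–3.
U+0027 → 1-byte form 27 at offsets 4–4.
U+B6E8 → 3-byte form EB 9B A8 at offsets 5–7.
Offset 7 falls in char 3's range; it's byte 3 of EB 9B A8 = 0xA8.

0xA8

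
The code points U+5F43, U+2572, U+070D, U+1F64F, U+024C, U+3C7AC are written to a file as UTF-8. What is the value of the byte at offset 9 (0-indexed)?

U+5F43 → 3-byte form E5 BD 83 at offsets 0–2.
U+2572 → 3-byte form E2 95 B2 at offsets 3–5.
U+070D → 2-byte form DC 8D at offsets 6–7.
U+1F64F → 4-byte form F0 9F 99 8F at offsets 8–11.
Offset 9 falls in char 4's range; it's byte 2 of F0 9F 99 8F = 0x9F.

0x9F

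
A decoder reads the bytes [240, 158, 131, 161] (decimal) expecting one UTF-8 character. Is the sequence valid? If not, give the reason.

Leading byte 0xF0 = 11110000 → 4-byte form.
Continuation bytes 0x9E=10011110, 0x83=10000011, 0xA1=10100001 all match 10xxxxxx.
Decoded value 0x1E0E1 is ≥ 0x10000 (shortest form) and not a surrogate.

valid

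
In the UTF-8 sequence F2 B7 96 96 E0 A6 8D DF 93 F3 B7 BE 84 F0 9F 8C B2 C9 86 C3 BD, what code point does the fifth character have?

Offset 0: leading byte 0xF2 = 11110010 → 4-byte char #1 = F2 B7 96 96.
Offset 4: leading byte 0xE0 = 11100000 → 3-byte char #2 = E0 A6 8D.
Offset 7: leading byte 0xDF = 11011111 → 2-byte char #3 = DF 93.
Offset 9: leading byte 0xF3 = 11110011 → 4-byte char #4 = F3 B7 BE 84.
Offset 13: leading byte 0xF0 = 11110000 → 4-byte char #5 = F0 9F 8C B2.
Leading byte 0xF0 = 11110000 matches 11110xxx → 4-byte sequence.
Byte 1: 0xF0 = 11110000, payload 000 (3 bits).
Byte 2: 0x9F = 10011111 (10xxxxxx ✓), payload 011111.
Byte 3: 0x8C = 10001100 (10xxxxxx ✓), payload 001100.
Byte 4: 0xB2 = 10110010 (10xxxxxx ✓), payload 110010.
Concatenate: 000011111001100110010 = 0x1F332 (21 bits → U+1F332).

U+1F332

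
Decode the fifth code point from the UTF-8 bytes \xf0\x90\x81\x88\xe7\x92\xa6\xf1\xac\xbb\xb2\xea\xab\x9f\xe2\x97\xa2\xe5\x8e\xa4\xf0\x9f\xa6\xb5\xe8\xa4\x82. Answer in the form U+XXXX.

Offset 0: leading byte 0xF0 = 11110000 → 4-byte char #1 = F0 90 81 88.
Offset 4: leading byte 0xE7 = 11100111 → 3-byte char #2 = E7 92 A6.
Offset 7: leading byte 0xF1 = 11110001 → 4-byte char #3 = F1 AC BB B2.
Offset 11: leading byte 0xEA = 11101010 → 3-byte char #4 = EA AB 9F.
Offset 14: leading byte 0xE2 = 11100010 → 3-byte char #5 = E2 97 A2.
Leading byte 0xE2 = 11100010 matches 1110xxxx → 3-byte sequence.
Byte 1: 0xE2 = 11100010, payload 0010 (4 bits).
Byte 2: 0x97 = 10010111 (10xxxxxx ✓), payload 010111.
Byte 3: 0xA2 = 10100010 (10xxxxxx ✓), payload 100010.
Concatenate: 0010010111100010 = 0x25E2 (16 bits → U+25E2).

U+25E2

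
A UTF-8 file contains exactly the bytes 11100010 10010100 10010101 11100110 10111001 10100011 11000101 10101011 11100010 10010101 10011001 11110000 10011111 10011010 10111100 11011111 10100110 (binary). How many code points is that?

Byte at offset 0: 0xE2 = 11100010 → 3-byte char (#1). Advance 3.
Byte at offset 3: 0xE6 = 11100110 → 3-byte char (#2). Advance 3.
Byte at offset 6: 0xC5 = 11000101 → 2-byte char (#3). Advance 2.
Byte at offset 8: 0xE2 = 11100010 → 3-byte char (#4). Advance 3.
Byte at offset 11: 0xF0 = 11110000 → 4-byte char (#5). Advance 4.
Byte at offset 15: 0xDF = 11011111 → 2-byte char (#6). Advance 2.
Reached end at offset 17 after 6 code points.

6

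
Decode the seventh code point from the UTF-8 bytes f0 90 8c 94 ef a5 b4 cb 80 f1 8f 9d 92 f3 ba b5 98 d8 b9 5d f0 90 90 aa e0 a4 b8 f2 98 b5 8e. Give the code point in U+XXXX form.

U+005D

Offset 0: leading byte 0xF0 = 11110000 → 4-byte char #1 = F0 90 8C 94.
Offset 4: leading byte 0xEF = 11101111 → 3-byte char #2 = EF A5 B4.
Offset 7: leading byte 0xCB = 11001011 → 2-byte char #3 = CB 80.
Offset 9: leading byte 0xF1 = 11110001 → 4-byte char #4 = F1 8F 9D 92.
Offset 13: leading byte 0xF3 = 11110011 → 4-byte char #5 = F3 BA B5 98.
Offset 17: leading byte 0xD8 = 11011000 → 2-byte char #6 = D8 B9.
Offset 19: leading byte 0x5D = 01011101 → 1-byte char #7 = 5D.
Leading byte 0x5D = 01011101 matches 0xxxxxxx → 1-byte sequence.
Byte 1: 0x5D = 01011101, payload 1011101 (7 bits).
Concatenate: 1011101 = 0x5D (7 bits → U+005D).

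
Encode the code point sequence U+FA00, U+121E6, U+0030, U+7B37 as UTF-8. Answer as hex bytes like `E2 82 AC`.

U+FA00: 3-byte form → EF A8 80.
U+121E6: 4-byte form → F0 92 87 A6.
U+0030: 1-byte form → 30.
U+7B37: 3-byte form → E7 AC B7.
Concatenated (11 bytes): EF A8 80 F0 92 87 A6 30 E7 AC B7.

EF A8 80 F0 92 87 A6 30 E7 AC B7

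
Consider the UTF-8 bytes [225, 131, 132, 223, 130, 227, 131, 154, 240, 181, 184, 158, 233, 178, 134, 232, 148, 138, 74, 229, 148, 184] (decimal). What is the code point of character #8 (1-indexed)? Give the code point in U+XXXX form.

Offset 0: leading byte 0xE1 = 11100001 → 3-byte char #1 = E1 83 84.
Offset 3: leading byte 0xDF = 11011111 → 2-byte char #2 = DF 82.
Offset 5: leading byte 0xE3 = 11100011 → 3-byte char #3 = E3 83 9A.
Offset 8: leading byte 0xF0 = 11110000 → 4-byte char #4 = F0 B5 B8 9E.
Offset 12: leading byte 0xE9 = 11101001 → 3-byte char #5 = E9 B2 86.
Offset 15: leading byte 0xE8 = 11101000 → 3-byte char #6 = E8 94 8A.
Offset 18: leading byte 0x4A = 01001010 → 1-byte char #7 = 4A.
Offset 19: leading byte 0xE5 = 11100101 → 3-byte char #8 = E5 94 B8.
Leading byte 0xE5 = 11100101 matches 1110xxxx → 3-byte sequence.
Byte 1: 0xE5 = 11100101, payload 0101 (4 bits).
Byte 2: 0x94 = 10010100 (10xxxxxx ✓), payload 010100.
Byte 3: 0xB8 = 10111000 (10xxxxxx ✓), payload 111000.
Concatenate: 0101010100111000 = 0x5538 (16 bits → U+5538).

U+5538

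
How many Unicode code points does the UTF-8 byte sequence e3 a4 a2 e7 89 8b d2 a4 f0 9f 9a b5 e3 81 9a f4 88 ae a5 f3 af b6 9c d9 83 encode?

8

Byte at offset 0: 0xE3 = 11100011 → 3-byte char (#1). Advance 3.
Byte at offset 3: 0xE7 = 11100111 → 3-byte char (#2). Advance 3.
Byte at offset 6: 0xD2 = 11010010 → 2-byte char (#3). Advance 2.
Byte at offset 8: 0xF0 = 11110000 → 4-byte char (#4). Advance 4.
Byte at offset 12: 0xE3 = 11100011 → 3-byte char (#5). Advance 3.
Byte at offset 15: 0xF4 = 11110100 → 4-byte char (#6). Advance 4.
Byte at offset 19: 0xF3 = 11110011 → 4-byte char (#7). Advance 4.
Byte at offset 23: 0xD9 = 11011001 → 2-byte char (#8). Advance 2.
Reached end at offset 25 after 8 code points.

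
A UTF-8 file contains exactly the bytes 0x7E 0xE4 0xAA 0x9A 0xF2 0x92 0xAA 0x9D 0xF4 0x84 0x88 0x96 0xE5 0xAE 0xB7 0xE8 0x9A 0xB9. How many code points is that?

6

Byte at offset 0: 0x7E = 01111110 → 1-byte char (#1). Advance 1.
Byte at offset 1: 0xE4 = 11100100 → 3-byte char (#2). Advance 3.
Byte at offset 4: 0xF2 = 11110010 → 4-byte char (#3). Advance 4.
Byte at offset 8: 0xF4 = 11110100 → 4-byte char (#4). Advance 4.
Byte at offset 12: 0xE5 = 11100101 → 3-byte char (#5). Advance 3.
Byte at offset 15: 0xE8 = 11101000 → 3-byte char (#6). Advance 3.
Reached end at offset 18 after 6 code points.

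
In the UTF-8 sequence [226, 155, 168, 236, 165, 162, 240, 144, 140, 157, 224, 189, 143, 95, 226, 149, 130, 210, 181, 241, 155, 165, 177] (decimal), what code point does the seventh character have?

Offset 0: leading byte 0xE2 = 11100010 → 3-byte char #1 = E2 9B A8.
Offset 3: leading byte 0xEC = 11101100 → 3-byte char #2 = EC A5 A2.
Offset 6: leading byte 0xF0 = 11110000 → 4-byte char #3 = F0 90 8C 9D.
Offset 10: leading byte 0xE0 = 11100000 → 3-byte char #4 = E0 BD 8F.
Offset 13: leading byte 0x5F = 01011111 → 1-byte char #5 = 5F.
Offset 14: leading byte 0xE2 = 11100010 → 3-byte char #6 = E2 95 82.
Offset 17: leading byte 0xD2 = 11010010 → 2-byte char #7 = D2 B5.
Leading byte 0xD2 = 11010010 matches 110xxxxx → 2-byte sequence.
Byte 1: 0xD2 = 11010010, payload 10010 (5 bits).
Byte 2: 0xB5 = 10110101 (10xxxxxx ✓), payload 110101.
Concatenate: 10010110101 = 0x4B5 (11 bits → U+04B5).

U+04B5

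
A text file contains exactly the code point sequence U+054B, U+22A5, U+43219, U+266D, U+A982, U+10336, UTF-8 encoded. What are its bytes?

U+054B: 2-byte form → D5 8B.
U+22A5: 3-byte form → E2 8A A5.
U+43219: 4-byte form → F1 83 88 99.
U+266D: 3-byte form → E2 99 AD.
U+A982: 3-byte form → EA A6 82.
U+10336: 4-byte form → F0 90 8C B6.
Concatenated (19 bytes): D5 8B E2 8A A5 F1 83 88 99 E2 99 AD EA A6 82 F0 90 8C B6.

D5 8B E2 8A A5 F1 83 88 99 E2 99 AD EA A6 82 F0 90 8C B6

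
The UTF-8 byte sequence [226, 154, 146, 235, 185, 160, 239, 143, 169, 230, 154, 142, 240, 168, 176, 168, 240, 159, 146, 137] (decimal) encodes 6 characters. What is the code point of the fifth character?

Offset 0: leading byte 0xE2 = 11100010 → 3-byte char #1 = E2 9A 92.
Offset 3: leading byte 0xEB = 11101011 → 3-byte char #2 = EB B9 A0.
Offset 6: leading byte 0xEF = 11101111 → 3-byte char #3 = EF 8F A9.
Offset 9: leading byte 0xE6 = 11100110 → 3-byte char #4 = E6 9A 8E.
Offset 12: leading byte 0xF0 = 11110000 → 4-byte char #5 = F0 A8 B0 A8.
Leading byte 0xF0 = 11110000 matches 11110xxx → 4-byte sequence.
Byte 1: 0xF0 = 11110000, payload 000 (3 bits).
Byte 2: 0xA8 = 10101000 (10xxxxxx ✓), payload 101000.
Byte 3: 0xB0 = 10110000 (10xxxxxx ✓), payload 110000.
Byte 4: 0xA8 = 10101000 (10xxxxxx ✓), payload 101000.
Concatenate: 000101000110000101000 = 0x28C28 (21 bits → U+28C28).

U+28C28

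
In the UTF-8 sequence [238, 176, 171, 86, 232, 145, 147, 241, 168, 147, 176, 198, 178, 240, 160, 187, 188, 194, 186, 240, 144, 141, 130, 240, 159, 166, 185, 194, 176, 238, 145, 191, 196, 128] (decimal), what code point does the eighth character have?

Offset 0: leading byte 0xEE = 11101110 → 3-byte char #1 = EE B0 AB.
Offset 3: leading byte 0x56 = 01010110 → 1-byte char #2 = 56.
Offset 4: leading byte 0xE8 = 11101000 → 3-byte char #3 = E8 91 93.
Offset 7: leading byte 0xF1 = 11110001 → 4-byte char #4 = F1 A8 93 B0.
Offset 11: leading byte 0xC6 = 11000110 → 2-byte char #5 = C6 B2.
Offset 13: leading byte 0xF0 = 11110000 → 4-byte char #6 = F0 A0 BB BC.
Offset 17: leading byte 0xC2 = 11000010 → 2-byte char #7 = C2 BA.
Offset 19: leading byte 0xF0 = 11110000 → 4-byte char #8 = F0 90 8D 82.
Leading byte 0xF0 = 11110000 matches 11110xxx → 4-byte sequence.
Byte 1: 0xF0 = 11110000, payload 000 (3 bits).
Byte 2: 0x90 = 10010000 (10xxxxxx ✓), payload 010000.
Byte 3: 0x8D = 10001101 (10xxxxxx ✓), payload 001101.
Byte 4: 0x82 = 10000010 (10xxxxxx ✓), payload 000010.
Concatenate: 000010000001101000010 = 0x10342 (21 bits → U+10342).

U+10342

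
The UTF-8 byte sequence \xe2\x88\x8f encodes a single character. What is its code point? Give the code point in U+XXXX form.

U+220F

Leading byte 0xE2 = 11100010 matches 1110xxxx → 3-byte sequence.
Byte 1: 0xE2 = 11100010, payload 0010 (4 bits).
Byte 2: 0x88 = 10001000 (10xxxxxx ✓), payload 001000.
Byte 3: 0x8F = 10001111 (10xxxxxx ✓), payload 001111.
Concatenate: 0010001000001111 = 0x220F (16 bits → U+220F).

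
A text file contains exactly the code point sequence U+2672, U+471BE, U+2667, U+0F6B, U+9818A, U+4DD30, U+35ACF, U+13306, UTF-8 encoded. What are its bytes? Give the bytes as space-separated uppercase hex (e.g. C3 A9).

U+2672: 3-byte form → E2 99 B2.
U+471BE: 4-byte form → F1 87 86 BE.
U+2667: 3-byte form → E2 99 A7.
U+0F6B: 3-byte form → E0 BD AB.
U+9818A: 4-byte form → F2 98 86 8A.
U+4DD30: 4-byte form → F1 8D B4 B0.
U+35ACF: 4-byte form → F0 B5 AB 8F.
U+13306: 4-byte form → F0 93 8C 86.
Concatenated (29 bytes): E2 99 B2 F1 87 86 BE E2 99 A7 E0 BD AB F2 98 86 8A F1 8D B4 B0 F0 B5 AB 8F F0 93 8C 86.

E2 99 B2 F1 87 86 BE E2 99 A7 E0 BD AB F2 98 86 8A F1 8D B4 B0 F0 B5 AB 8F F0 93 8C 86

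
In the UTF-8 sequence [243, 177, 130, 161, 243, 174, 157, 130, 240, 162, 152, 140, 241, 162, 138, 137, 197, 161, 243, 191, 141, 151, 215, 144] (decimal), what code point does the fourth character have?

U+62289

Offset 0: leading byte 0xF3 = 11110011 → 4-byte char #1 = F3 B1 82 A1.
Offset 4: leading byte 0xF3 = 11110011 → 4-byte char #2 = F3 AE 9D 82.
Offset 8: leading byte 0xF0 = 11110000 → 4-byte char #3 = F0 A2 98 8C.
Offset 12: leading byte 0xF1 = 11110001 → 4-byte char #4 = F1 A2 8A 89.
Leading byte 0xF1 = 11110001 matches 11110xxx → 4-byte sequence.
Byte 1: 0xF1 = 11110001, payload 001 (3 bits).
Byte 2: 0xA2 = 10100010 (10xxxxxx ✓), payload 100010.
Byte 3: 0x8A = 10001010 (10xxxxxx ✓), payload 001010.
Byte 4: 0x89 = 10001001 (10xxxxxx ✓), payload 001001.
Concatenate: 001100010001010001001 = 0x62289 (21 bits → U+62289).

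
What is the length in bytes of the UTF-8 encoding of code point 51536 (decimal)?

U+C950 = 0xC950. UTF-8 uses 1 byte below 0x80, 2 below 0x800, 3 below 0x10000, 4 up to 0x10FFFF. 0xC950 is in U+0800–U+FFFF → 3 bytes.

3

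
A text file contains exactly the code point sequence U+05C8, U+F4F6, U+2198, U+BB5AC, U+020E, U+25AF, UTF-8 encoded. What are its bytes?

D7 88 EF 93 B6 E2 86 98 F2 BB 96 AC C8 8E E2 96 AF

U+05C8: 2-byte form → D7 88.
U+F4F6: 3-byte form → EF 93 B6.
U+2198: 3-byte form → E2 86 98.
U+BB5AC: 4-byte form → F2 BB 96 AC.
U+020E: 2-byte form → C8 8E.
U+25AF: 3-byte form → E2 96 AF.
Concatenated (17 bytes): D7 88 EF 93 B6 E2 86 98 F2 BB 96 AC C8 8E E2 96 AF.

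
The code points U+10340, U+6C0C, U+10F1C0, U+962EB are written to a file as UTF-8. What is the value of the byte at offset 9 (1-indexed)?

1-indexed offset 9 is 0-indexed offset 8.
U+10340 → 4-byte form F0 90 8D 80 at offsets 0–3.
U+6C0C → 3-byte form E6 B0 8C at offsets 4–6.
U+10F1C0 → 4-byte form F4 8F 87 80 at offsets 7–10.
Offset 8 falls in char 3's range; it's byte 2 of F4 8F 87 80 = 0x8F.

0x8F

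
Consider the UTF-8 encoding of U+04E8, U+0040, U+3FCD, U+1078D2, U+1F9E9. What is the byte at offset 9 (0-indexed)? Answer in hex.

U+04E8 → 2-byte form D3 A8 at offsets 0–1.
U+0040 → 1-byte form 40 at offsets 2–2.
U+3FCD → 3-byte form E3 BF 8D at offsets 3–5.
U+1078D2 → 4-byte form F4 87 A3 92 at offsets 6–9.
Offset 9 falls in char 4's range; it's byte 4 of F4 87 A3 92 = 0x92.

0x92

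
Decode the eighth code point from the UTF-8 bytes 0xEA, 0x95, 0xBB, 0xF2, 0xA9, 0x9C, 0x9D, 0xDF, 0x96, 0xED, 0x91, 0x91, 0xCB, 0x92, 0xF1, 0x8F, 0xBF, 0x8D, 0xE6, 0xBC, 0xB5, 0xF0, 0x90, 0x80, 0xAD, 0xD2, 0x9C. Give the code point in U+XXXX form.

Offset 0: leading byte 0xEA = 11101010 → 3-byte char #1 = EA 95 BB.
Offset 3: leading byte 0xF2 = 11110010 → 4-byte char #2 = F2 A9 9C 9D.
Offset 7: leading byte 0xDF = 11011111 → 2-byte char #3 = DF 96.
Offset 9: leading byte 0xED = 11101101 → 3-byte char #4 = ED 91 91.
Offset 12: leading byte 0xCB = 11001011 → 2-byte char #5 = CB 92.
Offset 14: leading byte 0xF1 = 11110001 → 4-byte char #6 = F1 8F BF 8D.
Offset 18: leading byte 0xE6 = 11100110 → 3-byte char #7 = E6 BC B5.
Offset 21: leading byte 0xF0 = 11110000 → 4-byte char #8 = F0 90 80 AD.
Leading byte 0xF0 = 11110000 matches 11110xxx → 4-byte sequence.
Byte 1: 0xF0 = 11110000, payload 000 (3 bits).
Byte 2: 0x90 = 10010000 (10xxxxxx ✓), payload 010000.
Byte 3: 0x80 = 10000000 (10xxxxxx ✓), payload 000000.
Byte 4: 0xAD = 10101101 (10xxxxxx ✓), payload 101101.
Concatenate: 000010000000000101101 = 0x1002D (21 bits → U+1002D).

U+1002D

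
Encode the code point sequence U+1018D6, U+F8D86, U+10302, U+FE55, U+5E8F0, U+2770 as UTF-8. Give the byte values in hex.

F4 81 A3 96 F3 B8 B6 86 F0 90 8C 82 EF B9 95 F1 9E A3 B0 E2 9D B0

U+1018D6: 4-byte form → F4 81 A3 96.
U+F8D86: 4-byte form → F3 B8 B6 86.
U+10302: 4-byte form → F0 90 8C 82.
U+FE55: 3-byte form → EF B9 95.
U+5E8F0: 4-byte form → F1 9E A3 B0.
U+2770: 3-byte form → E2 9D B0.
Concatenated (22 bytes): F4 81 A3 96 F3 B8 B6 86 F0 90 8C 82 EF B9 95 F1 9E A3 B0 E2 9D B0.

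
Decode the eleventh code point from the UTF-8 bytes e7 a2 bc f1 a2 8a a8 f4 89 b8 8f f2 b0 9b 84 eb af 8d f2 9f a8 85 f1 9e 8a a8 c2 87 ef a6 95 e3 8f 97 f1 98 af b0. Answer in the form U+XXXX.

U+58BF0

Offset 0: leading byte 0xE7 = 11100111 → 3-byte char #1 = E7 A2 BC.
Offset 3: leading byte 0xF1 = 11110001 → 4-byte char #2 = F1 A2 8A A8.
Offset 7: leading byte 0xF4 = 11110100 → 4-byte char #3 = F4 89 B8 8F.
Offset 11: leading byte 0xF2 = 11110010 → 4-byte char #4 = F2 B0 9B 84.
Offset 15: leading byte 0xEB = 11101011 → 3-byte char #5 = EB AF 8D.
Offset 18: leading byte 0xF2 = 11110010 → 4-byte char #6 = F2 9F A8 85.
Offset 22: leading byte 0xF1 = 11110001 → 4-byte char #7 = F1 9E 8A A8.
Offset 26: leading byte 0xC2 = 11000010 → 2-byte char #8 = C2 87.
Offset 28: leading byte 0xEF = 11101111 → 3-byte char #9 = EF A6 95.
Offset 31: leading byte 0xE3 = 11100011 → 3-byte char #10 = E3 8F 97.
Offset 34: leading byte 0xF1 = 11110001 → 4-byte char #11 = F1 98 AF B0.
Leading byte 0xF1 = 11110001 matches 11110xxx → 4-byte sequence.
Byte 1: 0xF1 = 11110001, payload 001 (3 bits).
Byte 2: 0x98 = 10011000 (10xxxxxx ✓), payload 011000.
Byte 3: 0xAF = 10101111 (10xxxxxx ✓), payload 101111.
Byte 4: 0xB0 = 10110000 (10xxxxxx ✓), payload 110000.
Concatenate: 001011000101111110000 = 0x58BF0 (21 bits → U+58BF0).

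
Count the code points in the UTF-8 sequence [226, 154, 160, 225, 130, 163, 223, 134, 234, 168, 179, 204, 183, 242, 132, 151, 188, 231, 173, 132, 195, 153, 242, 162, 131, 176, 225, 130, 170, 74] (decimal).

11

Byte at offset 0: 0xE2 = 11100010 → 3-byte char (#1). Advance 3.
Byte at offset 3: 0xE1 = 11100001 → 3-byte char (#2). Advance 3.
Byte at offset 6: 0xDF = 11011111 → 2-byte char (#3). Advance 2.
Byte at offset 8: 0xEA = 11101010 → 3-byte char (#4). Advance 3.
Byte at offset 11: 0xCC = 11001100 → 2-byte char (#5). Advance 2.
Byte at offset 13: 0xF2 = 11110010 → 4-byte char (#6). Advance 4.
Byte at offset 17: 0xE7 = 11100111 → 3-byte char (#7). Advance 3.
Byte at offset 20: 0xC3 = 11000011 → 2-byte char (#8). Advance 2.
Byte at offset 22: 0xF2 = 11110010 → 4-byte char (#9). Advance 4.
Byte at offset 26: 0xE1 = 11100001 → 3-byte char (#10). Advance 3.
Byte at offset 29: 0x4A = 01001010 → 1-byte char (#11). Advance 1.
Reached end at offset 30 after 11 code points.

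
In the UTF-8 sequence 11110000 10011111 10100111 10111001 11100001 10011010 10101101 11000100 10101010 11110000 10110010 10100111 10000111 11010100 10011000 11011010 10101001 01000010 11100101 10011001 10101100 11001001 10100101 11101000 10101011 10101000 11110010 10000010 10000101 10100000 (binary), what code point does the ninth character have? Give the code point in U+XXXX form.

Offset 0: leading byte 0xF0 = 11110000 → 4-byte char #1 = F0 9F A7 B9.
Offset 4: leading byte 0xE1 = 11100001 → 3-byte char #2 = E1 9A AD.
Offset 7: leading byte 0xC4 = 11000100 → 2-byte char #3 = C4 AA.
Offset 9: leading byte 0xF0 = 11110000 → 4-byte char #4 = F0 B2 A7 87.
Offset 13: leading byte 0xD4 = 11010100 → 2-byte char #5 = D4 98.
Offset 15: leading byte 0xDA = 11011010 → 2-byte char #6 = DA A9.
Offset 17: leading byte 0x42 = 01000010 → 1-byte char #7 = 42.
Offset 18: leading byte 0xE5 = 11100101 → 3-byte char #8 = E5 99 AC.
Offset 21: leading byte 0xC9 = 11001001 → 2-byte char #9 = C9 A5.
Leading byte 0xC9 = 11001001 matches 110xxxxx → 2-byte sequence.
Byte 1: 0xC9 = 11001001, payload 01001 (5 bits).
Byte 2: 0xA5 = 10100101 (10xxxxxx ✓), payload 100101.
Concatenate: 01001100101 = 0x265 (11 bits → U+0265).

U+0265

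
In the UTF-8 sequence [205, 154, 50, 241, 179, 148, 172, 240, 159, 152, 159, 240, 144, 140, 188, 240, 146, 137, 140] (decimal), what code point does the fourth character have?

U+1F61F

Offset 0: leading byte 0xCD = 11001101 → 2-byte char #1 = CD 9A.
Offset 2: leading byte 0x32 = 00110010 → 1-byte char #2 = 32.
Offset 3: leading byte 0xF1 = 11110001 → 4-byte char #3 = F1 B3 94 AC.
Offset 7: leading byte 0xF0 = 11110000 → 4-byte char #4 = F0 9F 98 9F.
Leading byte 0xF0 = 11110000 matches 11110xxx → 4-byte sequence.
Byte 1: 0xF0 = 11110000, payload 000 (3 bits).
Byte 2: 0x9F = 10011111 (10xxxxxx ✓), payload 011111.
Byte 3: 0x98 = 10011000 (10xxxxxx ✓), payload 011000.
Byte 4: 0x9F = 10011111 (10xxxxxx ✓), payload 011111.
Concatenate: 000011111011000011111 = 0x1F61F (21 bits → U+1F61F).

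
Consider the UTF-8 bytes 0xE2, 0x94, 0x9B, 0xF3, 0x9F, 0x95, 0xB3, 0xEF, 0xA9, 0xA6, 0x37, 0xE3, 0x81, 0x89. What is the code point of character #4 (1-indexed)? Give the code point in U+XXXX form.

Offset 0: leading byte 0xE2 = 11100010 → 3-byte char #1 = E2 94 9B.
Offset 3: leading byte 0xF3 = 11110011 → 4-byte char #2 = F3 9F 95 B3.
Offset 7: leading byte 0xEF = 11101111 → 3-byte char #3 = EF A9 A6.
Offset 10: leading byte 0x37 = 00110111 → 1-byte char #4 = 37.
Leading byte 0x37 = 00110111 matches 0xxxxxxx → 1-byte sequence.
Byte 1: 0x37 = 00110111, payload 0110111 (7 bits).
Concatenate: 0110111 = 0x37 (7 bits → U+0037).

U+0037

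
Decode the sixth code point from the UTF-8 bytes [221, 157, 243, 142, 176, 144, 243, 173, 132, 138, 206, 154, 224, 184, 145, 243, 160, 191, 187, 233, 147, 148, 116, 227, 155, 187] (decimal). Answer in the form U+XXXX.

U+E0FFB

Offset 0: leading byte 0xDD = 11011101 → 2-byte char #1 = DD 9D.
Offset 2: leading byte 0xF3 = 11110011 → 4-byte char #2 = F3 8E B0 90.
Offset 6: leading byte 0xF3 = 11110011 → 4-byte char #3 = F3 AD 84 8A.
Offset 10: leading byte 0xCE = 11001110 → 2-byte char #4 = CE 9A.
Offset 12: leading byte 0xE0 = 11100000 → 3-byte char #5 = E0 B8 91.
Offset 15: leading byte 0xF3 = 11110011 → 4-byte char #6 = F3 A0 BF BB.
Leading byte 0xF3 = 11110011 matches 11110xxx → 4-byte sequence.
Byte 1: 0xF3 = 11110011, payload 011 (3 bits).
Byte 2: 0xA0 = 10100000 (10xxxxxx ✓), payload 100000.
Byte 3: 0xBF = 10111111 (10xxxxxx ✓), payload 111111.
Byte 4: 0xBB = 10111011 (10xxxxxx ✓), payload 111011.
Concatenate: 011100000111111111011 = 0xE0FFB (21 bits → U+E0FFB).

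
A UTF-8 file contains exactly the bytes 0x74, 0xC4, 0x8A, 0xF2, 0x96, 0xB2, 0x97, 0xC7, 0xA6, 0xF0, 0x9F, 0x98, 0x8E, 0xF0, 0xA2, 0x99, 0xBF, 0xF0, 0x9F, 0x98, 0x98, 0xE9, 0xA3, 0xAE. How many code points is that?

8

Byte at offset 0: 0x74 = 01110100 → 1-byte char (#1). Advance 1.
Byte at offset 1: 0xC4 = 11000100 → 2-byte char (#2). Advance 2.
Byte at offset 3: 0xF2 = 11110010 → 4-byte char (#3). Advance 4.
Byte at offset 7: 0xC7 = 11000111 → 2-byte char (#4). Advance 2.
Byte at offset 9: 0xF0 = 11110000 → 4-byte char (#5). Advance 4.
Byte at offset 13: 0xF0 = 11110000 → 4-byte char (#6). Advance 4.
Byte at offset 17: 0xF0 = 11110000 → 4-byte char (#7). Advance 4.
Byte at offset 21: 0xE9 = 11101001 → 3-byte char (#8). Advance 3.
Reached end at offset 24 after 8 code points.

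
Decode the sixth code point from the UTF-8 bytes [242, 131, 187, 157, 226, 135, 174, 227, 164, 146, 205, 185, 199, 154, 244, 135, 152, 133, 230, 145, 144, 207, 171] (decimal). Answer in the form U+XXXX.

Offset 0: leading byte 0xF2 = 11110010 → 4-byte char #1 = F2 83 BB 9D.
Offset 4: leading byte 0xE2 = 11100010 → 3-byte char #2 = E2 87 AE.
Offset 7: leading byte 0xE3 = 11100011 → 3-byte char #3 = E3 A4 92.
Offset 10: leading byte 0xCD = 11001101 → 2-byte char #4 = CD B9.
Offset 12: leading byte 0xC7 = 11000111 → 2-byte char #5 = C7 9A.
Offset 14: leading byte 0xF4 = 11110100 → 4-byte char #6 = F4 87 98 85.
Leading byte 0xF4 = 11110100 matches 11110xxx → 4-byte sequence.
Byte 1: 0xF4 = 11110100, payload 100 (3 bits).
Byte 2: 0x87 = 10000111 (10xxxxxx ✓), payload 000111.
Byte 3: 0x98 = 10011000 (10xxxxxx ✓), payload 011000.
Byte 4: 0x85 = 10000101 (10xxxxxx ✓), payload 000101.
Concatenate: 100000111011000000101 = 0x107605 (21 bits → U+107605).

U+107605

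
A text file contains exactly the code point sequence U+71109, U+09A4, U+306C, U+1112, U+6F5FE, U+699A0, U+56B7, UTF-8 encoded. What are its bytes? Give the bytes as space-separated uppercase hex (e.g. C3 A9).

F1 B1 84 89 E0 A6 A4 E3 81 AC E1 84 92 F1 AF 97 BE F1 A9 A6 A0 E5 9A B7

U+71109: 4-byte form → F1 B1 84 89.
U+09A4: 3-byte form → E0 A6 A4.
U+306C: 3-byte form → E3 81 AC.
U+1112: 3-byte form → E1 84 92.
U+6F5FE: 4-byte form → F1 AF 97 BE.
U+699A0: 4-byte form → F1 A9 A6 A0.
U+56B7: 3-byte form → E5 9A B7.
Concatenated (24 bytes): F1 B1 84 89 E0 A6 A4 E3 81 AC E1 84 92 F1 AF 97 BE F1 A9 A6 A0 E5 9A B7.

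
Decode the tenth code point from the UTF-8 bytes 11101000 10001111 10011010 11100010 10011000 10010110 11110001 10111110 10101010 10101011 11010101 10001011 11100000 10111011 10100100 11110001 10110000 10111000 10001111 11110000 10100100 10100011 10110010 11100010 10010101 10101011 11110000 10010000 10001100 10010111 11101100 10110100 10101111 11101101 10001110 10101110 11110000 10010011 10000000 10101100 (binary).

Offset 0: leading byte 0xE8 = 11101000 → 3-byte char #1 = E8 8F 9A.
Offset 3: leading byte 0xE2 = 11100010 → 3-byte char #2 = E2 98 96.
Offset 6: leading byte 0xF1 = 11110001 → 4-byte char #3 = F1 BE AA AB.
Offset 10: leading byte 0xD5 = 11010101 → 2-byte char #4 = D5 8B.
Offset 12: leading byte 0xE0 = 11100000 → 3-byte char #5 = E0 BB A4.
Offset 15: leading byte 0xF1 = 11110001 → 4-byte char #6 = F1 B0 B8 8F.
Offset 19: leading byte 0xF0 = 11110000 → 4-byte char #7 = F0 A4 A3 B2.
Offset 23: leading byte 0xE2 = 11100010 → 3-byte char #8 = E2 95 AB.
Offset 26: leading byte 0xF0 = 11110000 → 4-byte char #9 = F0 90 8C 97.
Offset 30: leading byte 0xEC = 11101100 → 3-byte char #10 = EC B4 AF.
Leading byte 0xEC = 11101100 matches 1110xxxx → 3-byte sequence.
Byte 1: 0xEC = 11101100, payload 1100 (4 bits).
Byte 2: 0xB4 = 10110100 (10xxxxxx ✓), payload 110100.
Byte 3: 0xAF = 10101111 (10xxxxxx ✓), payload 101111.
Concatenate: 1100110100101111 = 0xCD2F (16 bits → U+CD2F).

U+CD2F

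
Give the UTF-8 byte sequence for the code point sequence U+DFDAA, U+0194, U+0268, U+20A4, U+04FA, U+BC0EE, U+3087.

U+DFDAA: 4-byte form → F3 9F B6 AA.
U+0194: 2-byte form → C6 94.
U+0268: 2-byte form → C9 A8.
U+20A4: 3-byte form → E2 82 A4.
U+04FA: 2-byte form → D3 BA.
U+BC0EE: 4-byte form → F2 BC 83 AE.
U+3087: 3-byte form → E3 82 87.
Concatenated (20 bytes): F3 9F B6 AA C6 94 C9 A8 E2 82 A4 D3 BA F2 BC 83 AE E3 82 87.

F3 9F B6 AA C6 94 C9 A8 E2 82 A4 D3 BA F2 BC 83 AE E3 82 87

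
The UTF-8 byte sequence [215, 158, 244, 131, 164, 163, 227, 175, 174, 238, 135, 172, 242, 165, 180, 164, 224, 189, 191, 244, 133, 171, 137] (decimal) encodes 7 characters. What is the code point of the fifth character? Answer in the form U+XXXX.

U+A5D24

Offset 0: leading byte 0xD7 = 11010111 → 2-byte char #1 = D7 9E.
Offset 2: leading byte 0xF4 = 11110100 → 4-byte char #2 = F4 83 A4 A3.
Offset 6: leading byte 0xE3 = 11100011 → 3-byte char #3 = E3 AF AE.
Offset 9: leading byte 0xEE = 11101110 → 3-byte char #4 = EE 87 AC.
Offset 12: leading byte 0xF2 = 11110010 → 4-byte char #5 = F2 A5 B4 A4.
Leading byte 0xF2 = 11110010 matches 11110xxx → 4-byte sequence.
Byte 1: 0xF2 = 11110010, payload 010 (3 bits).
Byte 2: 0xA5 = 10100101 (10xxxxxx ✓), payload 100101.
Byte 3: 0xB4 = 10110100 (10xxxxxx ✓), payload 110100.
Byte 4: 0xA4 = 10100100 (10xxxxxx ✓), payload 100100.
Concatenate: 010100101110100100100 = 0xA5D24 (21 bits → U+A5D24).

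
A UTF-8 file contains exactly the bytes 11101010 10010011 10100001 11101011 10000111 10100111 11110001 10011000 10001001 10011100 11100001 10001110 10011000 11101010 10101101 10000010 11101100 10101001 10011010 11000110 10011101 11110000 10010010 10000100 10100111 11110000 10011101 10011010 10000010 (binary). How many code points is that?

Byte at offset 0: 0xEA = 11101010 → 3-byte char (#1). Advance 3.
Byte at offset 3: 0xEB = 11101011 → 3-byte char (#2). Advance 3.
Byte at offset 6: 0xF1 = 11110001 → 4-byte char (#3). Advance 4.
Byte at offset 10: 0xE1 = 11100001 → 3-byte char (#4). Advance 3.
Byte at offset 13: 0xEA = 11101010 → 3-byte char (#5). Advance 3.
Byte at offset 16: 0xEC = 11101100 → 3-byte char (#6). Advance 3.
Byte at offset 19: 0xC6 = 11000110 → 2-byte char (#7). Advance 2.
Byte at offset 21: 0xF0 = 11110000 → 4-byte char (#8). Advance 4.
Byte at offset 25: 0xF0 = 11110000 → 4-byte char (#9). Advance 4.
Reached end at offset 29 after 9 code points.

9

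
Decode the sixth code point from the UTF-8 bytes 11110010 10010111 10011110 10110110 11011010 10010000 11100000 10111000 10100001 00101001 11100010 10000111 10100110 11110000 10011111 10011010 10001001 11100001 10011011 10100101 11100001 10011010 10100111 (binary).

U+1F689

Offset 0: leading byte 0xF2 = 11110010 → 4-byte char #1 = F2 97 9E B6.
Offset 4: leading byte 0xDA = 11011010 → 2-byte char #2 = DA 90.
Offset 6: leading byte 0xE0 = 11100000 → 3-byte char #3 = E0 B8 A1.
Offset 9: leading byte 0x29 = 00101001 → 1-byte char #4 = 29.
Offset 10: leading byte 0xE2 = 11100010 → 3-byte char #5 = E2 87 A6.
Offset 13: leading byte 0xF0 = 11110000 → 4-byte char #6 = F0 9F 9A 89.
Leading byte 0xF0 = 11110000 matches 11110xxx → 4-byte sequence.
Byte 1: 0xF0 = 11110000, payload 000 (3 bits).
Byte 2: 0x9F = 10011111 (10xxxxxx ✓), payload 011111.
Byte 3: 0x9A = 10011010 (10xxxxxx ✓), payload 011010.
Byte 4: 0x89 = 10001001 (10xxxxxx ✓), payload 001001.
Concatenate: 000011111011010001001 = 0x1F689 (21 bits → U+1F689).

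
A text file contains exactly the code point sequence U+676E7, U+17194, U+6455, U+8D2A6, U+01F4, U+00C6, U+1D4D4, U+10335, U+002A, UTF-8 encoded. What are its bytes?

F1 A7 9B A7 F0 97 86 94 E6 91 95 F2 8D 8A A6 C7 B4 C3 86 F0 9D 93 94 F0 90 8C B5 2A

U+676E7: 4-byte form → F1 A7 9B A7.
U+17194: 4-byte form → F0 97 86 94.
U+6455: 3-byte form → E6 91 95.
U+8D2A6: 4-byte form → F2 8D 8A A6.
U+01F4: 2-byte form → C7 B4.
U+00C6: 2-byte form → C3 86.
U+1D4D4: 4-byte form → F0 9D 93 94.
U+10335: 4-byte form → F0 90 8C B5.
U+002A: 1-byte form → 2A.
Concatenated (28 bytes): F1 A7 9B A7 F0 97 86 94 E6 91 95 F2 8D 8A A6 C7 B4 C3 86 F0 9D 93 94 F0 90 8C B5 2A.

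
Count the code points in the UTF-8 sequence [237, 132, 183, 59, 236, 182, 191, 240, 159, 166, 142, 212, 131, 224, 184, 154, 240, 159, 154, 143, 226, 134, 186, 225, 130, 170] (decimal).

Byte at offset 0: 0xED = 11101101 → 3-byte char (#1). Advance 3.
Byte at offset 3: 0x3B = 00111011 → 1-byte char (#2). Advance 1.
Byte at offset 4: 0xEC = 11101100 → 3-byte char (#3). Advance 3.
Byte at offset 7: 0xF0 = 11110000 → 4-byte char (#4). Advance 4.
Byte at offset 11: 0xD4 = 11010100 → 2-byte char (#5). Advance 2.
Byte at offset 13: 0xE0 = 11100000 → 3-byte char (#6). Advance 3.
Byte at offset 16: 0xF0 = 11110000 → 4-byte char (#7). Advance 4.
Byte at offset 20: 0xE2 = 11100010 → 3-byte char (#8). Advance 3.
Byte at offset 23: 0xE1 = 11100001 → 3-byte char (#9). Advance 3.
Reached end at offset 26 after 9 code points.

9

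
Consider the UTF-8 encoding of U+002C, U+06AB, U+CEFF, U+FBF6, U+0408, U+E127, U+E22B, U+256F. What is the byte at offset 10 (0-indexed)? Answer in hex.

0x88

U+002C → 1-byte form 2C at offsets 0–0.
U+06AB → 2-byte form DA AB at offsets 1–2.
U+CEFF → 3-byte form EC BB BF at offsets 3–5.
U+FBF6 → 3-byte form EF AF B6 at offsets 6–8.
U+0408 → 2-byte form D0 88 at offsets 9–10.
Offset 10 falls in char 5's range; it's byte 2 of D0 88 = 0x88.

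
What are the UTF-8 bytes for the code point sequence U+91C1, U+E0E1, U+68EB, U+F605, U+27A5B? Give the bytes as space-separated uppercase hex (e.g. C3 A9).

E9 87 81 EE 83 A1 E6 A3 AB EF 98 85 F0 A7 A9 9B

U+91C1: 3-byte form → E9 87 81.
U+E0E1: 3-byte form → EE 83 A1.
U+68EB: 3-byte form → E6 A3 AB.
U+F605: 3-byte form → EF 98 85.
U+27A5B: 4-byte form → F0 A7 A9 9B.
Concatenated (16 bytes): E9 87 81 EE 83 A1 E6 A3 AB EF 98 85 F0 A7 A9 9B.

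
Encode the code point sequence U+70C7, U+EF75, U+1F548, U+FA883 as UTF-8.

E7 83 87 EE BD B5 F0 9F 95 88 F3 BA A2 83

U+70C7: 3-byte form → E7 83 87.
U+EF75: 3-byte form → EE BD B5.
U+1F548: 4-byte form → F0 9F 95 88.
U+FA883: 4-byte form → F3 BA A2 83.
Concatenated (14 bytes): E7 83 87 EE BD B5 F0 9F 95 88 F3 BA A2 83.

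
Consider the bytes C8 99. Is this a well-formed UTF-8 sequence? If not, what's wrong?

Leading byte 0xC8 = 11001000 → 2-byte form.
Continuation bytes 0x99=10011001 all match 10xxxxxx.
Decoded value 0x219 is ≥ 0x80 (shortest form) and not a surrogate.

valid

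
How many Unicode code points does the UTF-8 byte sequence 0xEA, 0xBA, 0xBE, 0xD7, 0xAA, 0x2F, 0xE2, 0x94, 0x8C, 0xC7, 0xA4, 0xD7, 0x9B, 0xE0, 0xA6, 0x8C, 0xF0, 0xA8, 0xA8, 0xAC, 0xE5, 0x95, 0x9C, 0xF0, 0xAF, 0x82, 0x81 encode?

10

Byte at offset 0: 0xEA = 11101010 → 3-byte char (#1). Advance 3.
Byte at offset 3: 0xD7 = 11010111 → 2-byte char (#2). Advance 2.
Byte at offset 5: 0x2F = 00101111 → 1-byte char (#3). Advance 1.
Byte at offset 6: 0xE2 = 11100010 → 3-byte char (#4). Advance 3.
Byte at offset 9: 0xC7 = 11000111 → 2-byte char (#5). Advance 2.
Byte at offset 11: 0xD7 = 11010111 → 2-byte char (#6). Advance 2.
Byte at offset 13: 0xE0 = 11100000 → 3-byte char (#7). Advance 3.
Byte at offset 16: 0xF0 = 11110000 → 4-byte char (#8). Advance 4.
Byte at offset 20: 0xE5 = 11100101 → 3-byte char (#9). Advance 3.
Byte at offset 23: 0xF0 = 11110000 → 4-byte char (#10). Advance 4.
Reached end at offset 27 after 10 code points.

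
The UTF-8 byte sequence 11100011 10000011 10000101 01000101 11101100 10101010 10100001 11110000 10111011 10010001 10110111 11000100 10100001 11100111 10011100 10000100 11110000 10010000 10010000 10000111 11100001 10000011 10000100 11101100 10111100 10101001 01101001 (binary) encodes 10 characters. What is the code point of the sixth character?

U+7704

Offset 0: leading byte 0xE3 = 11100011 → 3-byte char #1 = E3 83 85.
Offset 3: leading byte 0x45 = 01000101 → 1-byte char #2 = 45.
Offset 4: leading byte 0xEC = 11101100 → 3-byte char #3 = EC AA A1.
Offset 7: leading byte 0xF0 = 11110000 → 4-byte char #4 = F0 BB 91 B7.
Offset 11: leading byte 0xC4 = 11000100 → 2-byte char #5 = C4 A1.
Offset 13: leading byte 0xE7 = 11100111 → 3-byte char #6 = E7 9C 84.
Leading byte 0xE7 = 11100111 matches 1110xxxx → 3-byte sequence.
Byte 1: 0xE7 = 11100111, payload 0111 (4 bits).
Byte 2: 0x9C = 10011100 (10xxxxxx ✓), payload 011100.
Byte 3: 0x84 = 10000100 (10xxxxxx ✓), payload 000100.
Concatenate: 0111011100000100 = 0x7704 (16 bits → U+7704).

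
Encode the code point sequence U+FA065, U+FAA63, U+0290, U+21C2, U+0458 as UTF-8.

U+FA065: 4-byte form → F3 BA 81 A5.
U+FAA63: 4-byte form → F3 BA A9 A3.
U+0290: 2-byte form → CA 90.
U+21C2: 3-byte form → E2 87 82.
U+0458: 2-byte form → D1 98.
Concatenated (15 bytes): F3 BA 81 A5 F3 BA A9 A3 CA 90 E2 87 82 D1 98.

F3 BA 81 A5 F3 BA A9 A3 CA 90 E2 87 82 D1 98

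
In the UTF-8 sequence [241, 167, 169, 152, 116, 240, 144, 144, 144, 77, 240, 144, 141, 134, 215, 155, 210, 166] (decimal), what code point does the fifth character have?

Offset 0: leading byte 0xF1 = 11110001 → 4-byte char #1 = F1 A7 A9 98.
Offset 4: leading byte 0x74 = 01110100 → 1-byte char #2 = 74.
Offset 5: leading byte 0xF0 = 11110000 → 4-byte char #3 = F0 90 90 90.
Offset 9: leading byte 0x4D = 01001101 → 1-byte char #4 = 4D.
Offset 10: leading byte 0xF0 = 11110000 → 4-byte char #5 = F0 90 8D 86.
Leading byte 0xF0 = 11110000 matches 11110xxx → 4-byte sequence.
Byte 1: 0xF0 = 11110000, payload 000 (3 bits).
Byte 2: 0x90 = 10010000 (10xxxxxx ✓), payload 010000.
Byte 3: 0x8D = 10001101 (10xxxxxx ✓), payload 001101.
Byte 4: 0x86 = 10000110 (10xxxxxx ✓), payload 000110.
Concatenate: 000010000001101000110 = 0x10346 (21 bits → U+10346).

U+10346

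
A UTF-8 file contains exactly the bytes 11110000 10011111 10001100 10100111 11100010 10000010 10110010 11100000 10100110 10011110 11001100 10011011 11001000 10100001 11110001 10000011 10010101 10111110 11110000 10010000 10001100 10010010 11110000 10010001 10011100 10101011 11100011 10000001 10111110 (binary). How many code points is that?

9

Byte at offset 0: 0xF0 = 11110000 → 4-byte char (#1). Advance 4.
Byte at offset 4: 0xE2 = 11100010 → 3-byte char (#2). Advance 3.
Byte at offset 7: 0xE0 = 11100000 → 3-byte char (#3). Advance 3.
Byte at offset 10: 0xCC = 11001100 → 2-byte char (#4). Advance 2.
Byte at offset 12: 0xC8 = 11001000 → 2-byte char (#5). Advance 2.
Byte at offset 14: 0xF1 = 11110001 → 4-byte char (#6). Advance 4.
Byte at offset 18: 0xF0 = 11110000 → 4-byte char (#7). Advance 4.
Byte at offset 22: 0xF0 = 11110000 → 4-byte char (#8). Advance 4.
Byte at offset 26: 0xE3 = 11100011 → 3-byte char (#9). Advance 3.
Reached end at offset 29 after 9 code points.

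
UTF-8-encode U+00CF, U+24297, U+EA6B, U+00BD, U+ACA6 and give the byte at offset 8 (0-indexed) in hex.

0xAB

U+00CF → 2-byte form C3 8F at offsets 0–1.
U+24297 → 4-byte form F0 A4 8A 97 at offsets 2–5.
U+EA6B → 3-byte form EE A9 AB at offsets 6–8.
Offset 8 falls in char 3's range; it's byte 3 of EE A9 AB = 0xAB.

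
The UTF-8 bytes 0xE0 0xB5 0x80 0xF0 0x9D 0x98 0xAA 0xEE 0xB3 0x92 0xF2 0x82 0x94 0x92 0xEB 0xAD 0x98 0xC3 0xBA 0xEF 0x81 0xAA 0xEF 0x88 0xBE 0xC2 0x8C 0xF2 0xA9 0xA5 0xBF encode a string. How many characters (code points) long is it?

10

Byte at offset 0: 0xE0 = 11100000 → 3-byte char (#1). Advance 3.
Byte at offset 3: 0xF0 = 11110000 → 4-byte char (#2). Advance 4.
Byte at offset 7: 0xEE = 11101110 → 3-byte char (#3). Advance 3.
Byte at offset 10: 0xF2 = 11110010 → 4-byte char (#4). Advance 4.
Byte at offset 14: 0xEB = 11101011 → 3-byte char (#5). Advance 3.
Byte at offset 17: 0xC3 = 11000011 → 2-byte char (#6). Advance 2.
Byte at offset 19: 0xEF = 11101111 → 3-byte char (#7). Advance 3.
Byte at offset 22: 0xEF = 11101111 → 3-byte char (#8). Advance 3.
Byte at offset 25: 0xC2 = 11000010 → 2-byte char (#9). Advance 2.
Byte at offset 27: 0xF2 = 11110010 → 4-byte char (#10). Advance 4.
Reached end at offset 31 after 10 code points.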